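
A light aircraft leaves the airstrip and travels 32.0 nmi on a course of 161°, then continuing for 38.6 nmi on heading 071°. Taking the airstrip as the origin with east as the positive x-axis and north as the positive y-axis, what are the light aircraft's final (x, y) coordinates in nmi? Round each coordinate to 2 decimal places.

(46.92, -17.69)

Leg 1 (161°, 32.0 nmi): east 32.0 sin 161° = 10.42, north 32.0 cos 161° = -30.26
Leg 2 (071°, 38.6 nmi): east 38.6 sin 71° = 36.50, north 38.6 cos 71° = 12.57
Summing: 46.92 nmi east, -17.69 nmi north → (46.92, -17.69).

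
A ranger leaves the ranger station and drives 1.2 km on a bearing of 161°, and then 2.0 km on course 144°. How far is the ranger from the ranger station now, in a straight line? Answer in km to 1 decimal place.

Leg 1 (161°, 1.2 km): east 1.2 sin 161° = 0.39, north 1.2 cos 161° = -1.13
Leg 2 (144°, 2.0 km): east 2.0 sin 144° = 1.18, north 2.0 cos 144° = -1.62
Net: 1.57 east, -2.75 north. Distance = √((1.57)² + (-2.75)²) = 3.167 km.

3.2 km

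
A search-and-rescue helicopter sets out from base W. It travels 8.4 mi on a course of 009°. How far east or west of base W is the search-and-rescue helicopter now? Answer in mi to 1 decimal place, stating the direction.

Leg 1 (009°, 8.4 mi): east 8.4 sin 9° = 1.31, north 8.4 cos 9° = 8.30
Net east component: 1.31 mi.

1.3 mi east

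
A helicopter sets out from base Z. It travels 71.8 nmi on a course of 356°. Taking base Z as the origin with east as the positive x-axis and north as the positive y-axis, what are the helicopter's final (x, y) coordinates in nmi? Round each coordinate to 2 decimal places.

(-5.01, 71.63)

Leg 1 (356°, 71.8 nmi): east 71.8 sin 356° = -5.01, north 71.8 cos 356° = 71.63
Summing: -5.01 nmi east, 71.63 nmi north → (-5.01, 71.63).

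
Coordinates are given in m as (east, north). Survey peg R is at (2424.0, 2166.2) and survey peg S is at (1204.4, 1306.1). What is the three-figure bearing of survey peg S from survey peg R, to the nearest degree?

Δeast = 1204.4 − 2424.0 = -1219.60; Δnorth = 1306.1 − 2166.2 = -860.10.
Bearing = atan2(Δeast, Δnorth) mod 360° = 234.81° ≈ 235°.

235°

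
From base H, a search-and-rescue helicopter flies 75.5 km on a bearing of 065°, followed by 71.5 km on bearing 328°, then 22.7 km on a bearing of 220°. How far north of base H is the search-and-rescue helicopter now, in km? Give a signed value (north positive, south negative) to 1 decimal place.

Leg 1 (065°, 75.5 km): east 75.5 sin 65° = 68.43, north 75.5 cos 65° = 31.91
Leg 2 (328°, 71.5 km): east 71.5 sin 328° = -37.89, north 71.5 cos 328° = 60.64
Leg 3 (220°, 22.7 km): east 22.7 sin 220° = -14.59, north 22.7 cos 220° = -17.39
Net north component: 75.15 km.

75.2 km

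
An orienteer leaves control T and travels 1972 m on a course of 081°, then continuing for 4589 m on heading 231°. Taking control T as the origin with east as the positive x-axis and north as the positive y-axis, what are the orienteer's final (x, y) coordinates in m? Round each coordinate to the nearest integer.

(-1619, -2579)

Leg 1 (081°, 1972 m): east 1972 sin 81° = 1947.72, north 1972 cos 81° = 308.49
Leg 2 (231°, 4589 m): east 4589 sin 231° = -3566.32, north 4589 cos 231° = -2887.95
Summing: -1618.60 m east, -2579.46 m north → (-1619, -2579).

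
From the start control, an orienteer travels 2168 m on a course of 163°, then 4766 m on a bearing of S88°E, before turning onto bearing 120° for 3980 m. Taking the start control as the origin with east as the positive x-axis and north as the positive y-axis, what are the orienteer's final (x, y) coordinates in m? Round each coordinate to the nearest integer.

Leg 1 (163°, 2168 m): east 2168 sin 163° = 633.86, north 2168 cos 163° = -2073.27
Leg 2 (S88°E, 4766 m): east 4766 sin 92° = 4763.10, north 4766 cos 92° = -166.33
Leg 3 (120°, 3980 m): east 3980 sin 120° = 3446.78, north 3980 cos 120° = -1990.00
Summing: 8843.74 m east, -4229.60 m north → (8844, -4230).

(8844, -4230)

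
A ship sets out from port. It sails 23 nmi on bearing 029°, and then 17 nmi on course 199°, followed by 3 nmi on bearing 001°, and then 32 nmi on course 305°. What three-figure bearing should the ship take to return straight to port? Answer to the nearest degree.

Leg 1 (029°, 23 nmi): east 23 sin 29° = 11.15, north 23 cos 29° = 20.12
Leg 2 (199°, 17 nmi): east 17 sin 199° = -5.53, north 17 cos 199° = -16.07
Leg 3 (001°, 3 nmi): east 3 sin 1° = 0.05, north 3 cos 1° = 3.00
Leg 4 (305°, 32 nmi): east 32 sin 305° = -26.21, north 32 cos 305° = 18.35
Net displacement: -20.54 east, 25.40 north. Direction back to start is (20.54, -25.40): bearing = atan2(20.54, -25.40) mod 360° = 141.03° ≈ 141°.

141°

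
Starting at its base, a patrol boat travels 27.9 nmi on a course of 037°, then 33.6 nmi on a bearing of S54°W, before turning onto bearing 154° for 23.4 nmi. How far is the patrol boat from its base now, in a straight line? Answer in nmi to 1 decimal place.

Leg 1 (037°, 27.9 nmi): east 27.9 sin 37° = 16.79, north 27.9 cos 37° = 22.28
Leg 2 (S54°W, 33.6 nmi): east 33.6 sin 234° = -27.18, north 33.6 cos 234° = -19.75
Leg 3 (154°, 23.4 nmi): east 23.4 sin 154° = 10.26, north 23.4 cos 154° = -21.03
Net: -0.13 east, -18.50 north. Distance = √((-0.13)² + (-18.50)²) = 18.500 nmi.

18.5 nmi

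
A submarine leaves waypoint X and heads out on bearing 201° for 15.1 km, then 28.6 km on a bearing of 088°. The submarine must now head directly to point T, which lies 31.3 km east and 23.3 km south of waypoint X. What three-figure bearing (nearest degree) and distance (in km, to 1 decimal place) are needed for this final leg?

Leg 1 (201°, 15.1 km): east 15.1 sin 201° = -5.41, north 15.1 cos 201° = -14.10
Leg 2 (088°, 28.6 km): east 28.6 sin 88° = 28.58, north 28.6 cos 88° = 1.00
Current position: (23.17, -13.10). Target: (31.3, -23.3). Remaining: Δeast = 8.13, Δnorth = -10.20.
Bearing = atan2(8.13, -10.20) mod 360° = 141.45°; distance = √((8.13)² + (-10.20)²) = 13.044 km.

141°, 13.0 km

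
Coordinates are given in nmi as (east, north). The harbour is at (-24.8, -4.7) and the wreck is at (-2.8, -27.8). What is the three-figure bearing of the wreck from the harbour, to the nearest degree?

136°

Δeast = -2.8 − -24.8 = 22.00; Δnorth = -27.8 − -4.7 = -23.10.
Bearing = atan2(Δeast, Δnorth) mod 360° = 136.40° ≈ 136°.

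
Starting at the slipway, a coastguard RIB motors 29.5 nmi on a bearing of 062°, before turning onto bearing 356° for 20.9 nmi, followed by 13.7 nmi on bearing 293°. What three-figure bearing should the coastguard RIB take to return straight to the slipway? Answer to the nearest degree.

Leg 1 (062°, 29.5 nmi): east 29.5 sin 62° = 26.05, north 29.5 cos 62° = 13.85
Leg 2 (356°, 20.9 nmi): east 20.9 sin 356° = -1.46, north 20.9 cos 356° = 20.85
Leg 3 (293°, 13.7 nmi): east 13.7 sin 293° = -12.61, north 13.7 cos 293° = 5.35
Net displacement: 11.98 east, 40.05 north. Direction back to start is (-11.98, -40.05): bearing = atan2(-11.98, -40.05) mod 360° = 196.65° ≈ 197°.

197°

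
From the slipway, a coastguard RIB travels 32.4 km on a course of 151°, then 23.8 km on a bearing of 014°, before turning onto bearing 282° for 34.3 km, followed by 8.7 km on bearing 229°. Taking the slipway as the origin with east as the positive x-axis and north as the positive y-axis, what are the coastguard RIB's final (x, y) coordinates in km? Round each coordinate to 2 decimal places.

(-18.65, -3.82)

Leg 1 (151°, 32.4 km): east 32.4 sin 151° = 15.71, north 32.4 cos 151° = -28.34
Leg 2 (014°, 23.8 km): east 23.8 sin 14° = 5.76, north 23.8 cos 14° = 23.09
Leg 3 (282°, 34.3 km): east 34.3 sin 282° = -33.55, north 34.3 cos 282° = 7.13
Leg 4 (229°, 8.7 km): east 8.7 sin 229° = -6.57, north 8.7 cos 229° = -5.71
Summing: -18.65 km east, -3.82 km north → (-18.65, -3.82).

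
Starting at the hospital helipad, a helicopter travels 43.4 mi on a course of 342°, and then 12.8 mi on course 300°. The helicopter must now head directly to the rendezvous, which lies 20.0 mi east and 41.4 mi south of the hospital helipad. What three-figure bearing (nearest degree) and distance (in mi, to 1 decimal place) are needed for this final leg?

153°, 99.6 mi

Leg 1 (342°, 43.4 mi): east 43.4 sin 342° = -13.41, north 43.4 cos 342° = 41.28
Leg 2 (300°, 12.8 mi): east 12.8 sin 300° = -11.09, north 12.8 cos 300° = 6.40
Current position: (-24.50, 47.68). Target: (20.0, -41.4). Remaining: Δeast = 44.50, Δnorth = -89.08.
Bearing = atan2(44.50, -89.08) mod 360° = 153.46°; distance = √((44.50)² + (-89.08)²) = 99.571 mi.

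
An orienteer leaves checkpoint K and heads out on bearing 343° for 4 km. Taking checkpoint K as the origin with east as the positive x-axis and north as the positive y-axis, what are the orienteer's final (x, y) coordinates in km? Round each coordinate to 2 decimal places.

Leg 1 (343°, 4 km): east 4 sin 343° = -1.17, north 4 cos 343° = 3.83
Summing: -1.17 km east, 3.83 km north → (-1.17, 3.83).

(-1.17, 3.83)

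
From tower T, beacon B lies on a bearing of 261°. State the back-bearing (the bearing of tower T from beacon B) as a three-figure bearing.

081°

Back-bearing = 261° − 180° = 081°.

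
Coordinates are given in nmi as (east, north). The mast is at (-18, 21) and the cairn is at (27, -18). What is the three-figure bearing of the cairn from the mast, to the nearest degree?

131°

Δeast = 27 − -18 = 45.00; Δnorth = -18 − 21 = -39.00.
Bearing = atan2(Δeast, Δnorth) mod 360° = 130.91° ≈ 131°.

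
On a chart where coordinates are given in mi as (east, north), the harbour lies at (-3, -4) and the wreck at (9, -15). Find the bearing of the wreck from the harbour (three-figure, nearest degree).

Δeast = 9 − -3 = 12.00; Δnorth = -15 − -4 = -11.00.
Bearing = atan2(Δeast, Δnorth) mod 360° = 132.51° ≈ 133°.

133°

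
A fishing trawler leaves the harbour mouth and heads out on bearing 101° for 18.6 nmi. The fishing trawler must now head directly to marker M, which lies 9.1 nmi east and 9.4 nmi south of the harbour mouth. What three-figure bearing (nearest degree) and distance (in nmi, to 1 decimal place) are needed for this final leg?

237°, 10.9 nmi

Leg 1 (101°, 18.6 nmi): east 18.6 sin 101° = 18.26, north 18.6 cos 101° = -3.55
Current position: (18.26, -3.55). Target: (9.1, -9.4). Remaining: Δeast = -9.16, Δnorth = -5.85.
Bearing = atan2(-9.16, -5.85) mod 360° = 237.43°; distance = √((-9.16)² + (-5.85)²) = 10.868 nmi.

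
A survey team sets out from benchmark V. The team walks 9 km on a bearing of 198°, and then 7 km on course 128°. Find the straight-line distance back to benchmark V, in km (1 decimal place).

13.2 km

Leg 1 (198°, 9 km): east 9 sin 198° = -2.78, north 9 cos 198° = -8.56
Leg 2 (128°, 7 km): east 7 sin 128° = 5.52, north 7 cos 128° = -4.31
Net: 2.73 east, -12.87 north. Distance = √((2.73)² + (-12.87)²) = 13.157 km.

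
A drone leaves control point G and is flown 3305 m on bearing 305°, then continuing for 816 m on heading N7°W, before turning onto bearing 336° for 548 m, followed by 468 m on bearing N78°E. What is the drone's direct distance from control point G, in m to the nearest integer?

4187 m

Leg 1 (305°, 3305 m): east 3305 sin 305° = -2707.30, north 3305 cos 305° = 1895.67
Leg 2 (N7°W, 816 m): east 816 sin 353° = -99.45, north 816 cos 353° = 809.92
Leg 3 (336°, 548 m): east 548 sin 336° = -222.89, north 548 cos 336° = 500.62
Leg 4 (N78°E, 468 m): east 468 sin 78° = 457.77, north 468 cos 78° = 97.30
Net: -2571.86 east, 3303.51 north. Distance = √((-2571.86)² + (3303.51)²) = 4186.606 m.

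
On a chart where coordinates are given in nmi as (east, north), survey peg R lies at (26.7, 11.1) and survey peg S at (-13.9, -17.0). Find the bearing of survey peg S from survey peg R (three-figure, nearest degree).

Δeast = -13.9 − 26.7 = -40.60; Δnorth = -17.0 − 11.1 = -28.10.
Bearing = atan2(Δeast, Δnorth) mod 360° = 235.31° ≈ 235°.

235°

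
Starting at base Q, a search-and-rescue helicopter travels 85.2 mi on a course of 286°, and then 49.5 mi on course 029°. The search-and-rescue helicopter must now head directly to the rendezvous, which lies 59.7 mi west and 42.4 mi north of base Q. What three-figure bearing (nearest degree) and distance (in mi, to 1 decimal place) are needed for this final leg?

184°, 24.4 mi

Leg 1 (286°, 85.2 mi): east 85.2 sin 286° = -81.90, north 85.2 cos 286° = 23.48
Leg 2 (029°, 49.5 mi): east 49.5 sin 29° = 24.00, north 49.5 cos 29° = 43.29
Current position: (-57.90, 66.78). Target: (-59.7, 42.4). Remaining: Δeast = -1.80, Δnorth = -24.38.
Bearing = atan2(-1.80, -24.38) mod 360° = 184.22°; distance = √((-1.80)² + (-24.38)²) = 24.444 mi.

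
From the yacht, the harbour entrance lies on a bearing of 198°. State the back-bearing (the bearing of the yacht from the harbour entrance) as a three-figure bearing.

Back-bearing = 198° − 180° = 018°.

018°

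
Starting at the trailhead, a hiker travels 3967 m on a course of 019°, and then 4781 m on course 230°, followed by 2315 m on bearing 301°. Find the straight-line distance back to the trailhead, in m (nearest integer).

4740 m

Leg 1 (019°, 3967 m): east 3967 sin 19° = 1291.53, north 3967 cos 19° = 3750.87
Leg 2 (230°, 4781 m): east 4781 sin 230° = -3662.46, north 4781 cos 230° = -3073.17
Leg 3 (301°, 2315 m): east 2315 sin 301° = -1984.34, north 2315 cos 301° = 1192.31
Net: -4355.27 east, 1870.02 north. Distance = √((-4355.27)² + (1870.02)²) = 4739.764 m.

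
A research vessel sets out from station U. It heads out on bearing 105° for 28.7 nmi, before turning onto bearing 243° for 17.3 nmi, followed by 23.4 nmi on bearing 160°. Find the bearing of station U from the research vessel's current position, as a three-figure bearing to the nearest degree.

331°

Leg 1 (105°, 28.7 nmi): east 28.7 sin 105° = 27.72, north 28.7 cos 105° = -7.43
Leg 2 (243°, 17.3 nmi): east 17.3 sin 243° = -15.41, north 17.3 cos 243° = -7.85
Leg 3 (160°, 23.4 nmi): east 23.4 sin 160° = 8.00, north 23.4 cos 160° = -21.99
Net displacement: 20.31 east, -37.27 north. Direction back to start is (-20.31, 37.27): bearing = atan2(-20.31, 37.27) mod 360° = 331.41° ≈ 331°.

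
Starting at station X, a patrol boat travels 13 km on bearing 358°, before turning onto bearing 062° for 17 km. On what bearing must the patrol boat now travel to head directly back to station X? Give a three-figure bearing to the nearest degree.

Leg 1 (358°, 13 km): east 13 sin 358° = -0.45, north 13 cos 358° = 12.99
Leg 2 (062°, 17 km): east 17 sin 62° = 15.01, north 17 cos 62° = 7.98
Net displacement: 14.56 east, 20.97 north. Direction back to start is (-14.56, -20.97): bearing = atan2(-14.56, -20.97) mod 360° = 214.76° ≈ 215°.

215°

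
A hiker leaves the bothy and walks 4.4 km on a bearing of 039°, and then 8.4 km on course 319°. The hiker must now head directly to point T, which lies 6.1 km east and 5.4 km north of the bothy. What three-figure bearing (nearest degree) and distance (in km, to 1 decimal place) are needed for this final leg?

Leg 1 (039°, 4.4 km): east 4.4 sin 39° = 2.77, north 4.4 cos 39° = 3.42
Leg 2 (319°, 8.4 km): east 8.4 sin 319° = -5.51, north 8.4 cos 319° = 6.34
Current position: (-2.74, 9.76). Target: (6.1, 5.4). Remaining: Δeast = 8.84, Δnorth = -4.36.
Bearing = atan2(8.84, -4.36) mod 360° = 116.24°; distance = √((8.84)² + (-4.36)²) = 9.858 km.

116°, 9.9 km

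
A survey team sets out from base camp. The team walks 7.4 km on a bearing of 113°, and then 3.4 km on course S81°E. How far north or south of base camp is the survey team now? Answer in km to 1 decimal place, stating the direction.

3.4 km south

Leg 1 (113°, 7.4 km): east 7.4 sin 113° = 6.81, north 7.4 cos 113° = -2.89
Leg 2 (S81°E, 3.4 km): east 3.4 sin 99° = 3.36, north 3.4 cos 99° = -0.53
Net north component: -3.42 km.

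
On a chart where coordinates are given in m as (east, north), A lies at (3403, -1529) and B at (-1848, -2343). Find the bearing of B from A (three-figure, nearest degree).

261°

Δeast = -1848 − 3403 = -5251.00; Δnorth = -2343 − -1529 = -814.00.
Bearing = atan2(Δeast, Δnorth) mod 360° = 261.19° ≈ 261°.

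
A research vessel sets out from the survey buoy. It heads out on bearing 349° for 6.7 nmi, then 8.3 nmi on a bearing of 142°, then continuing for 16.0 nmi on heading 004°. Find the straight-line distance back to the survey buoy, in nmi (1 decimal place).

Leg 1 (349°, 6.7 nmi): east 6.7 sin 349° = -1.28, north 6.7 cos 349° = 6.58
Leg 2 (142°, 8.3 nmi): east 8.3 sin 142° = 5.11, north 8.3 cos 142° = -6.54
Leg 3 (004°, 16.0 nmi): east 16.0 sin 4° = 1.12, north 16.0 cos 4° = 15.96
Net: 4.95 east, 16.00 north. Distance = √((4.95)² + (16.00)²) = 16.745 nmi.

16.7 nmi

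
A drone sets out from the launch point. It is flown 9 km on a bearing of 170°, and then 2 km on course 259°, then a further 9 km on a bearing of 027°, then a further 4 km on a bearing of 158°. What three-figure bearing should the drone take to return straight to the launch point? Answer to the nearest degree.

Leg 1 (170°, 9 km): east 9 sin 170° = 1.56, north 9 cos 170° = -8.86
Leg 2 (259°, 2 km): east 2 sin 259° = -1.96, north 2 cos 259° = -0.38
Leg 3 (027°, 9 km): east 9 sin 27° = 4.09, north 9 cos 27° = 8.02
Leg 4 (158°, 4 km): east 4 sin 158° = 1.50, north 4 cos 158° = -3.71
Net displacement: 5.18 east, -4.93 north. Direction back to start is (-5.18, 4.93): bearing = atan2(-5.18, 4.93) mod 360° = 313.59° ≈ 314°.

314°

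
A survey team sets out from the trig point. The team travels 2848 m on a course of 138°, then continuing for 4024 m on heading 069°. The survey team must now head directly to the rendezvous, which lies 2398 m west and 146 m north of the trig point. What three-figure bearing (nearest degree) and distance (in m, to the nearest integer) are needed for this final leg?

Leg 1 (138°, 2848 m): east 2848 sin 138° = 1905.68, north 2848 cos 138° = -2116.48
Leg 2 (069°, 4024 m): east 4024 sin 69° = 3756.73, north 4024 cos 69° = 1442.07
Current position: (5662.41, -674.40). Target: (-2398, 146). Remaining: Δeast = -8060.41, Δnorth = 820.40.
Bearing = atan2(-8060.41, 820.40) mod 360° = 275.81°; distance = √((-8060.41)² + (820.40)²) = 8102.055 m.

276°, 8102 m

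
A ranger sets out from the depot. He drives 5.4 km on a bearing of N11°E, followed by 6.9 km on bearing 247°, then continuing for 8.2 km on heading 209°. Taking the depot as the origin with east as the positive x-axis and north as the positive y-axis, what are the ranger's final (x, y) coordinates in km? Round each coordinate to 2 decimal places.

(-9.30, -4.57)

Leg 1 (N11°E, 5.4 km): east 5.4 sin 11° = 1.03, north 5.4 cos 11° = 5.30
Leg 2 (247°, 6.9 km): east 6.9 sin 247° = -6.35, north 6.9 cos 247° = -2.70
Leg 3 (209°, 8.2 km): east 8.2 sin 209° = -3.98, north 8.2 cos 209° = -7.17
Summing: -9.30 km east, -4.57 km north → (-9.30, -4.57).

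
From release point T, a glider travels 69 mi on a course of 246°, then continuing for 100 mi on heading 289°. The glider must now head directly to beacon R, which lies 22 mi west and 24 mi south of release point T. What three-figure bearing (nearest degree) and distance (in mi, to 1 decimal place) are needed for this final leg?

Leg 1 (246°, 69 mi): east 69 sin 246° = -63.03, north 69 cos 246° = -28.06
Leg 2 (289°, 100 mi): east 100 sin 289° = -94.55, north 100 cos 289° = 32.56
Current position: (-157.59, 4.49). Target: (-22, -24). Remaining: Δeast = 135.59, Δnorth = -28.49.
Bearing = atan2(135.59, -28.49) mod 360° = 101.87°; distance = √((135.59)² + (-28.49)²) = 138.548 mi.

102°, 138.5 mi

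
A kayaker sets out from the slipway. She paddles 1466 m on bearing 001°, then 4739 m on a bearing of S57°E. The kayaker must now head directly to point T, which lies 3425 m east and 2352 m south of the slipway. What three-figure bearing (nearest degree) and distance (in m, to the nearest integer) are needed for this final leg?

Leg 1 (001°, 1466 m): east 1466 sin 1° = 25.59, north 1466 cos 1° = 1465.78
Leg 2 (S57°E, 4739 m): east 4739 sin 123° = 3974.46, north 4739 cos 123° = -2581.04
Current position: (4000.05, -1115.27). Target: (3425, -2352). Remaining: Δeast = -575.05, Δnorth = -1236.73.
Bearing = atan2(-575.05, -1236.73) mod 360° = 204.94°; distance = √((-575.05)² + (-1236.73)²) = 1363.886 m.

205°, 1364 m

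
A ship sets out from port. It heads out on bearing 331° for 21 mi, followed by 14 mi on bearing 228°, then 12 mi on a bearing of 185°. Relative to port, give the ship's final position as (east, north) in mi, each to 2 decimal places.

Leg 1 (331°, 21 mi): east 21 sin 331° = -10.18, north 21 cos 331° = 18.37
Leg 2 (228°, 14 mi): east 14 sin 228° = -10.40, north 14 cos 228° = -9.37
Leg 3 (185°, 12 mi): east 12 sin 185° = -1.05, north 12 cos 185° = -11.95
Summing: -21.63 mi east, -2.96 mi north → (-21.63, -2.96).

(-21.63, -2.96)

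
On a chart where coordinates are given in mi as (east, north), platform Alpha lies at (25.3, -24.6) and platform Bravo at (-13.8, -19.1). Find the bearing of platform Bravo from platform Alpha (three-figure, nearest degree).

Δeast = -13.8 − 25.3 = -39.10; Δnorth = -19.1 − -24.6 = 5.50.
Bearing = atan2(Δeast, Δnorth) mod 360° = 278.01° ≈ 278°.

278°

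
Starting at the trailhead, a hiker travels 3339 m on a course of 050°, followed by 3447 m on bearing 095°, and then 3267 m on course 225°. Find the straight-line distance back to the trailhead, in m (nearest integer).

3711 m

Leg 1 (050°, 3339 m): east 3339 sin 50° = 2557.82, north 3339 cos 50° = 2146.27
Leg 2 (095°, 3447 m): east 3447 sin 95° = 3433.88, north 3447 cos 95° = -300.43
Leg 3 (225°, 3267 m): east 3267 sin 225° = -2310.12, north 3267 cos 225° = -2310.12
Net: 3681.59 east, -464.28 north. Distance = √((3681.59)² + (-464.28)²) = 3710.747 m.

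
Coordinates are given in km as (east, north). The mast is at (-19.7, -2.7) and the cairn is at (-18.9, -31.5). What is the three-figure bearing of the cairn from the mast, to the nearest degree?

178°

Δeast = -18.9 − -19.7 = 0.80; Δnorth = -31.5 − -2.7 = -28.80.
Bearing = atan2(Δeast, Δnorth) mod 360° = 178.41° ≈ 178°.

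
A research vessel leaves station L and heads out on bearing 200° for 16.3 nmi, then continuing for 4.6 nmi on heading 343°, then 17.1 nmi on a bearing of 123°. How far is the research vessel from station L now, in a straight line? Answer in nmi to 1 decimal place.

Leg 1 (200°, 16.3 nmi): east 16.3 sin 200° = -5.57, north 16.3 cos 200° = -15.32
Leg 2 (343°, 4.6 nmi): east 4.6 sin 343° = -1.34, north 4.6 cos 343° = 4.40
Leg 3 (123°, 17.1 nmi): east 17.1 sin 123° = 14.34, north 17.1 cos 123° = -9.31
Net: 7.42 east, -20.23 north. Distance = √((7.42)² + (-20.23)²) = 21.550 nmi.

21.5 nmi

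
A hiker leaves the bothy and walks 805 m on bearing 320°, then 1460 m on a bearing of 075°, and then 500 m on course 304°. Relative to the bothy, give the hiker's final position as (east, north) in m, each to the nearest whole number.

(478, 1274)

Leg 1 (320°, 805 m): east 805 sin 320° = -517.44, north 805 cos 320° = 616.67
Leg 2 (075°, 1460 m): east 1460 sin 75° = 1410.25, north 1460 cos 75° = 377.88
Leg 3 (304°, 500 m): east 500 sin 304° = -414.52, north 500 cos 304° = 279.60
Summing: 478.29 m east, 1274.14 m north → (478, 1274).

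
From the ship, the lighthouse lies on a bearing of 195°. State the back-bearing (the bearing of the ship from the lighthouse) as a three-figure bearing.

Back-bearing = 195° − 180° = 015°.

015°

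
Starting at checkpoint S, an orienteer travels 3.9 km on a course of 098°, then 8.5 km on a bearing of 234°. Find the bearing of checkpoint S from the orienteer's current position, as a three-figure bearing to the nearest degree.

Leg 1 (098°, 3.9 km): east 3.9 sin 98° = 3.86, north 3.9 cos 98° = -0.54
Leg 2 (234°, 8.5 km): east 8.5 sin 234° = -6.88, north 8.5 cos 234° = -5.00
Net displacement: -3.01 east, -5.54 north. Direction back to start is (3.01, 5.54): bearing = atan2(3.01, 5.54) mod 360° = 28.56° ≈ 029°.

029°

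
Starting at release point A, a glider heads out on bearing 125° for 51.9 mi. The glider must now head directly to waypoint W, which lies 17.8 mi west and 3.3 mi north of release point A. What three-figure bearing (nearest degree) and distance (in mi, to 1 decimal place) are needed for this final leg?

Leg 1 (125°, 51.9 mi): east 51.9 sin 125° = 42.51, north 51.9 cos 125° = -29.77
Current position: (42.51, -29.77). Target: (-17.8, 3.3). Remaining: Δeast = -60.31, Δnorth = 33.07.
Bearing = atan2(-60.31, 33.07) mod 360° = 298.73°; distance = √((-60.31)² + (33.07)²) = 68.785 mi.

299°, 68.8 mi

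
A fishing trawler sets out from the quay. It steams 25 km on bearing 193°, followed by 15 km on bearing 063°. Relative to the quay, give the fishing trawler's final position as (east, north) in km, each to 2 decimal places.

(7.74, -17.55)

Leg 1 (193°, 25 km): east 25 sin 193° = -5.62, north 25 cos 193° = -24.36
Leg 2 (063°, 15 km): east 15 sin 63° = 13.37, north 15 cos 63° = 6.81
Summing: 7.74 km east, -17.55 km north → (7.74, -17.55).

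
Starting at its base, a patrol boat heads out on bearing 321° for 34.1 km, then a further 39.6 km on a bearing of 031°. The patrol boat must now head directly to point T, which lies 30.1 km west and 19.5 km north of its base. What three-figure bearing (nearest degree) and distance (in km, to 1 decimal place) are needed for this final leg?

Leg 1 (321°, 34.1 km): east 34.1 sin 321° = -21.46, north 34.1 cos 321° = 26.50
Leg 2 (031°, 39.6 km): east 39.6 sin 31° = 20.40, north 39.6 cos 31° = 33.94
Current position: (-1.06, 60.44). Target: (-30.1, 19.5). Remaining: Δeast = -29.04, Δnorth = -40.94.
Bearing = atan2(-29.04, -40.94) mod 360° = 215.34°; distance = √((-29.04)² + (-40.94)²) = 50.195 km.

215°, 50.2 km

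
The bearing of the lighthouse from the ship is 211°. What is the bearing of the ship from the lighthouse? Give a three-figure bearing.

Back-bearing = 211° − 180° = 031°.

031°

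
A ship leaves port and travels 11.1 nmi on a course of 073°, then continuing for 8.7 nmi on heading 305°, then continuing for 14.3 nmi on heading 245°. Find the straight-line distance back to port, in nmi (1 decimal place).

9.7 nmi

Leg 1 (073°, 11.1 nmi): east 11.1 sin 73° = 10.61, north 11.1 cos 73° = 3.25
Leg 2 (305°, 8.7 nmi): east 8.7 sin 305° = -7.13, north 8.7 cos 305° = 4.99
Leg 3 (245°, 14.3 nmi): east 14.3 sin 245° = -12.96, north 14.3 cos 245° = -6.04
Net: -9.47 east, 2.19 north. Distance = √((-9.47)² + (2.19)²) = 9.722 nmi.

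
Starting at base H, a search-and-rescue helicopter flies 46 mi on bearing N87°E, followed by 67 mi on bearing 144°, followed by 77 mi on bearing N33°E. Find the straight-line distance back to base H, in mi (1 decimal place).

127.9 mi

Leg 1 (N87°E, 46 mi): east 46 sin 87° = 45.94, north 46 cos 87° = 2.41
Leg 2 (144°, 67 mi): east 67 sin 144° = 39.38, north 67 cos 144° = -54.20
Leg 3 (N33°E, 77 mi): east 77 sin 33° = 41.94, north 77 cos 33° = 64.58
Net: 127.26 east, 12.78 north. Distance = √((127.26)² + (12.78)²) = 127.896 mi.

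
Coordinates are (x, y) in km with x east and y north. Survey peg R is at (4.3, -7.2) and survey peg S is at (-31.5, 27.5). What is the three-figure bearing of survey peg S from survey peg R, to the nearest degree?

Δeast = -31.5 − 4.3 = -35.80; Δnorth = 27.5 − -7.2 = 34.70.
Bearing = atan2(Δeast, Δnorth) mod 360° = 314.11° ≈ 314°.

314°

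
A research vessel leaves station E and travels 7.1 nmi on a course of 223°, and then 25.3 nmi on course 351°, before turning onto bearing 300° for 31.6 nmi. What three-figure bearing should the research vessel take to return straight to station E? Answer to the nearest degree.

Leg 1 (223°, 7.1 nmi): east 7.1 sin 223° = -4.84, north 7.1 cos 223° = -5.19
Leg 2 (351°, 25.3 nmi): east 25.3 sin 351° = -3.96, north 25.3 cos 351° = 24.99
Leg 3 (300°, 31.6 nmi): east 31.6 sin 300° = -27.37, north 31.6 cos 300° = 15.80
Net displacement: -36.17 east, 35.60 north. Direction back to start is (36.17, -35.60): bearing = atan2(36.17, -35.60) mod 360° = 134.54° ≈ 135°.

135°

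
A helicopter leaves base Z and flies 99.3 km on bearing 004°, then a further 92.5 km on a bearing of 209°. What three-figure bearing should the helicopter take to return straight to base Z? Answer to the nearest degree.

116°

Leg 1 (004°, 99.3 km): east 99.3 sin 4° = 6.93, north 99.3 cos 4° = 99.06
Leg 2 (209°, 92.5 km): east 92.5 sin 209° = -44.84, north 92.5 cos 209° = -80.90
Net displacement: -37.92 east, 18.16 north. Direction back to start is (37.92, -18.16): bearing = atan2(37.92, -18.16) mod 360° = 115.59° ≈ 116°.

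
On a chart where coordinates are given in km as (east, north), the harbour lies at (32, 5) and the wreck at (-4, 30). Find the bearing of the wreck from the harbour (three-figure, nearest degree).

305°

Δeast = -4 − 32 = -36.00; Δnorth = 30 − 5 = 25.00.
Bearing = atan2(Δeast, Δnorth) mod 360° = 304.78° ≈ 305°.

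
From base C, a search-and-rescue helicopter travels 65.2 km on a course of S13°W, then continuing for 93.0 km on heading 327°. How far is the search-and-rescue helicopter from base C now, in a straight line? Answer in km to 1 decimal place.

66.9 km

Leg 1 (S13°W, 65.2 km): east 65.2 sin 193° = -14.67, north 65.2 cos 193° = -63.53
Leg 2 (327°, 93.0 km): east 93.0 sin 327° = -50.65, north 93.0 cos 327° = 78.00
Net: -65.32 east, 14.47 north. Distance = √((-65.32)² + (14.47)²) = 66.901 km.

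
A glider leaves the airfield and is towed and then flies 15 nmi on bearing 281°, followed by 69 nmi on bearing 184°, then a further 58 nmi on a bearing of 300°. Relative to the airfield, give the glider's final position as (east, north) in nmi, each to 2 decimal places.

Leg 1 (281°, 15 nmi): east 15 sin 281° = -14.72, north 15 cos 281° = 2.86
Leg 2 (184°, 69 nmi): east 69 sin 184° = -4.81, north 69 cos 184° = -68.83
Leg 3 (300°, 58 nmi): east 58 sin 300° = -50.23, north 58 cos 300° = 29.00
Summing: -69.77 nmi east, -36.97 nmi north → (-69.77, -36.97).

(-69.77, -36.97)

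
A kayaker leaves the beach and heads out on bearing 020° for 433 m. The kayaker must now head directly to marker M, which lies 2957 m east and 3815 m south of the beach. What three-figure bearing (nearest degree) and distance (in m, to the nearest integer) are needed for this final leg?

Leg 1 (020°, 433 m): east 433 sin 20° = 148.09, north 433 cos 20° = 406.89
Current position: (148.09, 406.89). Target: (2957, -3815). Remaining: Δeast = 2808.91, Δnorth = -4221.89.
Bearing = atan2(2808.91, -4221.89) mod 360° = 146.36°; distance = √((2808.91)² + (-4221.89)²) = 5070.925 m.

146°, 5071 m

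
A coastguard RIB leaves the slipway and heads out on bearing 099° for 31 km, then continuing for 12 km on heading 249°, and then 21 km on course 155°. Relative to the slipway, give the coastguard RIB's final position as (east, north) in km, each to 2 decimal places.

Leg 1 (099°, 31 km): east 31 sin 99° = 30.62, north 31 cos 99° = -4.85
Leg 2 (249°, 12 km): east 12 sin 249° = -11.20, north 12 cos 249° = -4.30
Leg 3 (155°, 21 km): east 21 sin 155° = 8.87, north 21 cos 155° = -19.03
Summing: 28.29 km east, -28.18 km north → (28.29, -28.18).

(28.29, -28.18)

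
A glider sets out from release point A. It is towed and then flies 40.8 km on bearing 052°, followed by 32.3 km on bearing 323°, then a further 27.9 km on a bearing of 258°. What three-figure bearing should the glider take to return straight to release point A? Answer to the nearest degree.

Leg 1 (052°, 40.8 km): east 40.8 sin 52° = 32.15, north 40.8 cos 52° = 25.12
Leg 2 (323°, 32.3 km): east 32.3 sin 323° = -19.44, north 32.3 cos 323° = 25.80
Leg 3 (258°, 27.9 km): east 27.9 sin 258° = -27.29, north 27.9 cos 258° = -5.80
Net displacement: -14.58 east, 45.11 north. Direction back to start is (14.58, -45.11): bearing = atan2(14.58, -45.11) mod 360° = 162.09° ≈ 162°.

162°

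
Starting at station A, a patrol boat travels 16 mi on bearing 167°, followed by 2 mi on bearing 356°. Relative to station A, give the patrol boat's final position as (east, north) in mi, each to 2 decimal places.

(3.46, -13.59)

Leg 1 (167°, 16 mi): east 16 sin 167° = 3.60, north 16 cos 167° = -15.59
Leg 2 (356°, 2 mi): east 2 sin 356° = -0.14, north 2 cos 356° = 2.00
Summing: 3.46 mi east, -13.59 mi north → (3.46, -13.59).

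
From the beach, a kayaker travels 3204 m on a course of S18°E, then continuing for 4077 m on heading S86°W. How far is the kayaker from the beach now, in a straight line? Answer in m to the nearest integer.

Leg 1 (S18°E, 3204 m): east 3204 sin 162° = 990.09, north 3204 cos 162° = -3047.19
Leg 2 (S86°W, 4077 m): east 4077 sin 266° = -4067.07, north 4077 cos 266° = -284.40
Net: -3076.98 east, -3331.58 north. Distance = √((-3076.98)² + (-3331.58)²) = 4535.111 m.

4535 m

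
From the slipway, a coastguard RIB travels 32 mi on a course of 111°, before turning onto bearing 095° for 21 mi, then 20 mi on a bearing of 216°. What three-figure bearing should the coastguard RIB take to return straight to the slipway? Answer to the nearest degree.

Leg 1 (111°, 32 mi): east 32 sin 111° = 29.87, north 32 cos 111° = -11.47
Leg 2 (095°, 21 mi): east 21 sin 95° = 20.92, north 21 cos 95° = -1.83
Leg 3 (216°, 20 mi): east 20 sin 216° = -11.76, north 20 cos 216° = -16.18
Net displacement: 39.04 east, -29.48 north. Direction back to start is (-39.04, 29.48): bearing = atan2(-39.04, 29.48) mod 360° = 307.06° ≈ 307°.

307°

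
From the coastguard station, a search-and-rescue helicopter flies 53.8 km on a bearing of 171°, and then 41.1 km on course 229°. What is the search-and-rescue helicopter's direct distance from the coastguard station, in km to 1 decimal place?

83.2 km

Leg 1 (171°, 53.8 km): east 53.8 sin 171° = 8.42, north 53.8 cos 171° = -53.14
Leg 2 (229°, 41.1 km): east 41.1 sin 229° = -31.02, north 41.1 cos 229° = -26.96
Net: -22.60 east, -80.10 north. Distance = √((-22.60)² + (-80.10)²) = 83.229 km.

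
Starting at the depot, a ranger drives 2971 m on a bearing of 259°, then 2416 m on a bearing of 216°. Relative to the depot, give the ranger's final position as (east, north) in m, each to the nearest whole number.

(-4337, -2521)

Leg 1 (259°, 2971 m): east 2971 sin 259° = -2916.41, north 2971 cos 259° = -566.89
Leg 2 (216°, 2416 m): east 2416 sin 216° = -1420.09, north 2416 cos 216° = -1954.59
Summing: -4336.50 m east, -2521.48 m north → (-4337, -2521).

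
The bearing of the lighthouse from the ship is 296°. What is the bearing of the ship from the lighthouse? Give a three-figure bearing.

116°

Back-bearing = 296° − 180° = 116°.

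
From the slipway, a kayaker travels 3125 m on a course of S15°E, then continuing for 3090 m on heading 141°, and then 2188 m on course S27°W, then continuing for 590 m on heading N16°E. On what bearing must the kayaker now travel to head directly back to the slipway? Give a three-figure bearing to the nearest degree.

344°

Leg 1 (S15°E, 3125 m): east 3125 sin 165° = 808.81, north 3125 cos 165° = -3018.52
Leg 2 (141°, 3090 m): east 3090 sin 141° = 1944.60, north 3090 cos 141° = -2401.38
Leg 3 (S27°W, 2188 m): east 2188 sin 207° = -993.33, north 2188 cos 207° = -1949.52
Leg 4 (N16°E, 590 m): east 590 sin 16° = 162.63, north 590 cos 16° = 567.14
Net displacement: 1922.70 east, -6802.28 north. Direction back to start is (-1922.70, 6802.28): bearing = atan2(-1922.70, 6802.28) mod 360° = 344.22° ≈ 344°.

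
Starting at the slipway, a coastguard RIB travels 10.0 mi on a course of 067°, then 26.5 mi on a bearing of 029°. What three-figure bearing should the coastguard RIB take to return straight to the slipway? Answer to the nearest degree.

219°

Leg 1 (067°, 10.0 mi): east 10.0 sin 67° = 9.21, north 10.0 cos 67° = 3.91
Leg 2 (029°, 26.5 mi): east 26.5 sin 29° = 12.85, north 26.5 cos 29° = 23.18
Net displacement: 22.05 east, 27.08 north. Direction back to start is (-22.05, -27.08): bearing = atan2(-22.05, -27.08) mod 360° = 219.15° ≈ 219°.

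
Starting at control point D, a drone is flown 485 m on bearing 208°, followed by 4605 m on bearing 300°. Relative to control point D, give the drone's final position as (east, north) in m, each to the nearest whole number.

Leg 1 (208°, 485 m): east 485 sin 208° = -227.69, north 485 cos 208° = -428.23
Leg 2 (300°, 4605 m): east 4605 sin 300° = -3988.05, north 4605 cos 300° = 2302.50
Summing: -4215.74 m east, 1874.27 m north → (-4216, 1874).

(-4216, 1874)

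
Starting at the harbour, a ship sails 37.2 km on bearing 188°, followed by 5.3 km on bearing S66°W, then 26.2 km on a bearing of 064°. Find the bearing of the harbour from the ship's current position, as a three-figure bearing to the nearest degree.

Leg 1 (188°, 37.2 km): east 37.2 sin 188° = -5.18, north 37.2 cos 188° = -36.84
Leg 2 (S66°W, 5.3 km): east 5.3 sin 246° = -4.84, north 5.3 cos 246° = -2.16
Leg 3 (064°, 26.2 km): east 26.2 sin 64° = 23.55, north 26.2 cos 64° = 11.49
Net displacement: 13.53 east, -27.51 north. Direction back to start is (-13.53, 27.51): bearing = atan2(-13.53, 27.51) mod 360° = 333.81° ≈ 334°.

334°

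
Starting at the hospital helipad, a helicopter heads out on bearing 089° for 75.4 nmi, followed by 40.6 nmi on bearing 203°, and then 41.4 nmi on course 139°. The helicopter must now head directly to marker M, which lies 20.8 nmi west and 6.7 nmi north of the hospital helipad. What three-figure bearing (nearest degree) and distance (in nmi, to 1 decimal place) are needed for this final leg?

305°, 130.5 nmi

Leg 1 (089°, 75.4 nmi): east 75.4 sin 89° = 75.39, north 75.4 cos 89° = 1.32
Leg 2 (203°, 40.6 nmi): east 40.6 sin 203° = -15.86, north 40.6 cos 203° = -37.37
Leg 3 (139°, 41.4 nmi): east 41.4 sin 139° = 27.16, north 41.4 cos 139° = -31.24
Current position: (86.69, -67.30). Target: (-20.8, 6.7). Remaining: Δeast = -107.49, Δnorth = 74.00.
Bearing = atan2(-107.49, 74.00) mod 360° = 304.55°; distance = √((-107.49)² + (74.00)²) = 130.497 nmi.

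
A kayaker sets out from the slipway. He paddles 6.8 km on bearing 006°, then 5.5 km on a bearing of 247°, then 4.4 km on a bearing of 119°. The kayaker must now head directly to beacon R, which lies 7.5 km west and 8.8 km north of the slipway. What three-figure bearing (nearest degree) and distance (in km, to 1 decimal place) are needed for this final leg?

Leg 1 (006°, 6.8 km): east 6.8 sin 6° = 0.71, north 6.8 cos 6° = 6.76
Leg 2 (247°, 5.5 km): east 5.5 sin 247° = -5.06, north 5.5 cos 247° = -2.15
Leg 3 (119°, 4.4 km): east 4.4 sin 119° = 3.85, north 4.4 cos 119° = -2.13
Current position: (-0.50, 2.48). Target: (-7.5, 8.8). Remaining: Δeast = -7.00, Δnorth = 6.32.
Bearing = atan2(-7.00, 6.32) mod 360° = 312.09°; distance = √((-7.00)² + (6.32)²) = 9.428 km.

312°, 9.4 km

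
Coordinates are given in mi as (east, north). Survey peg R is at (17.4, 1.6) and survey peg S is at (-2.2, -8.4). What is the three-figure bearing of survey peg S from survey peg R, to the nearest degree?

243°

Δeast = -2.2 − 17.4 = -19.60; Δnorth = -8.4 − 1.6 = -10.00.
Bearing = atan2(Δeast, Δnorth) mod 360° = 242.97° ≈ 243°.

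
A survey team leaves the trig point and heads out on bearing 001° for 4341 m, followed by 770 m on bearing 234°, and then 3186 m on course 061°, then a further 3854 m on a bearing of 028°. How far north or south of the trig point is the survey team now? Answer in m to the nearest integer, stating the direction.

8835 m north

Leg 1 (001°, 4341 m): east 4341 sin 1° = 75.76, north 4341 cos 1° = 4340.34
Leg 2 (234°, 770 m): east 770 sin 234° = -622.94, north 770 cos 234° = -452.59
Leg 3 (061°, 3186 m): east 3186 sin 61° = 2786.54, north 3186 cos 61° = 1544.60
Leg 4 (028°, 3854 m): east 3854 sin 28° = 1809.34, north 3854 cos 28° = 3402.88
Net north component: 8835.23 m.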